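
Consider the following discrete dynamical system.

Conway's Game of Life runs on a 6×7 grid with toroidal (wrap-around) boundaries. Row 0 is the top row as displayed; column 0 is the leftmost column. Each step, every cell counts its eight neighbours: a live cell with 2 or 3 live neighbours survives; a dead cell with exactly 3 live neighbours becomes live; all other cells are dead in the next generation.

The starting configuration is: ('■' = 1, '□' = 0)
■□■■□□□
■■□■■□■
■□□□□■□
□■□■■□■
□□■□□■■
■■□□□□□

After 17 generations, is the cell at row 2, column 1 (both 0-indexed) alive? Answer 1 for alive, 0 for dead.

0) ■□■■□□□
■■□■■□■
■□□□□■□
□■□■■□■
□□■□□■■
■■□□□□□
1) □□□■■□□
□□□■■■□
□□□□□□□
□■■■■□□
□□■■■■■
■□□■□□□
2) □□■□□■□
□□□■□■□
□□□□□■□
□■□□□□□
■□□□□■■
□□□□□□■
3) □□□□■■■
□□□□□■■
□□□□■□□
■□□□□■□
■□□□□■■
■□□□□□□
4) ■□□□■□□
□□□□□□■
□□□□■□□
■□□□■■□
■■□□□■□
■□□□■□□
5) ■□□□□■■
□□□□□■□
□□□□■□■
■■□□■■□
■■□□□■□
■□□□■■□
6) ■□□□□□□
■□□□■□□
■□□□■□■
□■□□■□□
□□□□□□□
□□□□■□□
7) □□□□□□□
■■□□□■□
■■□■■□■
■□□□□■□
□□□□□□□
□□□□□□□
8) □□□□□□□
□■■□■■□
□□■□■□□
■■□□■■□
□□□□□□□
□□□□□□□
9) □□□□□□□
□■■□■■□
■□■□□□■
□■□■■■□
□□□□□□□
□□□□□□□
10) □□□□□□□
■■■■□■■
■□□□□□■
■■■■■■■
□□□□■□□
□□□□□□□
11) ■■■□□□■
□■■□□■□
□□□□□□□
□■■■■□□
■■■□■□■
□□□□□□□
12) ■□■□□□■
□□■□□□■
□□□□■□□
□□□□■■□
■□□□■■□
□□□■□■□
13) ■■■■□■■
■■□■□■■
□□□■■□□
□□□■□□■
□□□■□□□
■■□■□■□
14) □□□■□□□
□□□□□□□
□□□■□□□
□□■■□□□
■□□■□□■
□□□■□■□
15) □□□□■□□
□□□□□□□
□□■■□□□
□□■■■□□
□□□■□□■
□□■■□□■
16) □□□■□□□
□□□■□□□
□□■□■□□
□□□□■□□
□□□□□■□
□□■■■■□
17) □□□□□□□
□□■■■□□
□□□□■□□
□□□■■■□
□□□□□■□
□□■■□■□

0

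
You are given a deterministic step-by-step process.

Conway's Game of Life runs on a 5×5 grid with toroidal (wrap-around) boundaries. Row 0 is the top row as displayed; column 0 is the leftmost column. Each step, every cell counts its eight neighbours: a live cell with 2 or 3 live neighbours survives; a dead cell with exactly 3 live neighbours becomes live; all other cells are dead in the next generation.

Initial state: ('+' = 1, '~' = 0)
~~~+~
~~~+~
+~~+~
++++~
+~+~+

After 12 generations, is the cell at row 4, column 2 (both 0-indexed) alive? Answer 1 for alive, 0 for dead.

0

k=0  ~~~+~
~~~+~
+~~+~
++++~
+~+~+
k=1  ~~++~
~~++~
+~~+~
~~~~~
+~~~~
k=2  ~++++
~+~~~
~~+++
~~~~+
~~~~~
k=3  ++++~
~+~~~
+~+++
~~~~+
+~+~+
k=4  ~~~+~
~~~~~
+++++
~~+~~
~~+~~
k=5  ~~~~~
++~~~
+++++
+~~~+
~~++~
k=6  ~++~~
~~~+~
~~++~
~~~~~
~~~++
k=7  ~~+~+
~+~+~
~~++~
~~+~+
~~++~
k=8  ~+~~+
~+~~+
~+~~+
~+~~+
~++~+
k=9  ~+~~+
~++++
~++++
~+~~+
~++~+
k=10  ~~~~+
~~~~~
~~~~~
~~~~+
~++~+
k=11  +~~+~
~~~~~
~~~~~
+~~+~
~~~~+
k=12  ~~~~+
~~~~~
~~~~~
~~~~+
+~~+~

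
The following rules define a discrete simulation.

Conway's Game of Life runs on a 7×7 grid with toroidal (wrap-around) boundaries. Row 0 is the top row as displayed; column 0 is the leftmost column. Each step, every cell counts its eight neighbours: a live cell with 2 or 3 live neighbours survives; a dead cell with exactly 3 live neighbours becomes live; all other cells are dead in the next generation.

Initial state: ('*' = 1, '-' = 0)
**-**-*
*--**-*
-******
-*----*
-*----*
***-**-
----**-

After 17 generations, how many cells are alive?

step 0: **-**-*
*--**-*
-******
-*----*
-*----*
***-**-
----**-
step 1: -**----
-------
-*-----
-*-**-*
------*
*****--
-------
step 2: -------
-**----
*-*----
--*--*-
------*
****---
*------
step 3: -*-----
-**----
--**---
-*----*
*--*--*
***---*
*-*----
step 4: *------
-*-*---
*--*---
-*-*--*
-----*-
--**---
--*---*
step 5: ***----
***----
**-**--
*-*-*-*
---**--
--**---
-***---
step 6: -------
------*
----**-
*-*---*
-*--**-
-*-----
*------
step 7: -------
-----*-
*----*-
**-*--*
-**--**
**-----
-------
step 8: -------
------*
**--**-
----*--
-----*-
***---*
-------
step 9: -------
*----**
*---***
----*-*
**---**
**----*
**-----
step 10: -*-----
*---*--
----*--
-*--*--
-*-----
--*--*-
-*----*
step 11: -*-----
-------
---***-
-------
-**----
***----
***----
step 12: ***----
----*--
----*--
--***--
*-*----
---*---
-------
step 13: -*-----
-*-*---
----**-
-**-*--
-**-*--
-------
-**----
step 14: **-----
--*-*--
-*--**-
-**-*--
-**----
---*---
-**----
step 15: *--*---
*-****-
-*--**-
*---**-
-*-----
---*---
***----
step 16: *------
*-*--*-
***----
**--***
----*--
*------
****---
step 17: *--*---
*-*----
--***--
--*****
-*--*--
*-**---
*-*---*

20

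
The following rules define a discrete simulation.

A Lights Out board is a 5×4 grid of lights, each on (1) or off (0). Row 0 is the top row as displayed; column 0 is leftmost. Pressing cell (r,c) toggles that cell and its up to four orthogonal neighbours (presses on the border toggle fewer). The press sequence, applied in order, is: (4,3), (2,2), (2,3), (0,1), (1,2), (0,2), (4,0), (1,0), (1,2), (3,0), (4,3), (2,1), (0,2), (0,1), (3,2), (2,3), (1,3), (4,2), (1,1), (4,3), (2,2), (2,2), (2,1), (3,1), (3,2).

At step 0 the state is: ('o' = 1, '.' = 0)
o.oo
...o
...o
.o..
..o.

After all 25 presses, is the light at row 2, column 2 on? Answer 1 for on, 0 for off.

step 0: o.oo
...o
...o
.o..
..o.
step 1: o.oo
...o
...o
.o.o
...o
step 2: o.oo
..oo
.oo.
.ooo
...o
step 3: o.oo
..o.
.o.o
.oo.
...o
step 4: .o.o
.oo.
.o.o
.oo.
...o
step 5: .ooo
...o
.ooo
.oo.
...o
step 6: ....
..oo
.ooo
.oo.
...o
step 7: ....
..oo
.ooo
ooo.
oo.o
step 8: o...
oooo
oooo
ooo.
oo.o
step 9: o.o.
o...
oo.o
ooo.
oo.o
step 10: o.o.
o...
.o.o
..o.
.o.o
step 11: o.o.
o...
.o.o
..oo
.oo.
step 12: o.o.
oo..
o.oo
.ooo
.oo.
step 13: oo.o
ooo.
o.oo
.ooo
.oo.
step 14: ..oo
o.o.
o.oo
.ooo
.oo.
step 15: ..oo
o.o.
o..o
....
.o..
step 16: ..oo
o.oo
o.o.
...o
.o..
step 17: ..o.
o...
o.oo
...o
.o..
step 18: ..o.
o...
o.oo
..oo
..oo
step 19: .oo.
.oo.
oooo
..oo
..oo
step 20: .oo.
.oo.
oooo
..o.
....
step 21: .oo.
.o..
o...
....
....
step 22: .oo.
.oo.
oooo
..o.
....
step 23: .oo.
..o.
...o
.oo.
....
step 24: .oo.
..o.
.o.o
o...
.o..
step 25: .oo.
..o.
.ooo
oooo
.oo.

1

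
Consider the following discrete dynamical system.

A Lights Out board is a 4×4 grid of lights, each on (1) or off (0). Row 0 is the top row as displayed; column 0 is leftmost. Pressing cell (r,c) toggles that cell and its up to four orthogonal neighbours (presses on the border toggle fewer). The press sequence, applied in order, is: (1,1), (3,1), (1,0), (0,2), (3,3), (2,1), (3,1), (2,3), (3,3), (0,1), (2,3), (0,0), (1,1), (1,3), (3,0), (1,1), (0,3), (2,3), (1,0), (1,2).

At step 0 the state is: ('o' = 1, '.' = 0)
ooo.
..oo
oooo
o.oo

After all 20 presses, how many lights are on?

10

t=0: ooo.
..oo
oooo
o.oo
t=1: o.o.
oo.o
o.oo
o.oo
t=2: o.o.
oo.o
oooo
.o.o
t=3: ..o.
...o
.ooo
.o.o
t=4: .o.o
..oo
.ooo
.o.o
t=5: .o.o
..oo
.oo.
.oo.
t=6: .o.o
.ooo
o...
..o.
t=7: .o.o
.ooo
oo..
oo..
t=8: .o.o
.oo.
oooo
oo.o
t=9: .o.o
.oo.
ooo.
ooo.
t=10: o.oo
..o.
ooo.
ooo.
t=11: o.oo
..oo
oo.o
oooo
t=12: .ooo
o.oo
oo.o
oooo
t=13: ..oo
.o.o
o..o
oooo
t=14: ..o.
.oo.
o...
oooo
t=15: ..o.
.oo.
....
..oo
t=16: .oo.
o...
.o..
..oo
t=17: .o.o
o..o
.o..
..oo
t=18: .o.o
o...
.ooo
..o.
t=19: oo.o
.o..
oooo
..o.
t=20: oooo
..oo
oo.o
..o.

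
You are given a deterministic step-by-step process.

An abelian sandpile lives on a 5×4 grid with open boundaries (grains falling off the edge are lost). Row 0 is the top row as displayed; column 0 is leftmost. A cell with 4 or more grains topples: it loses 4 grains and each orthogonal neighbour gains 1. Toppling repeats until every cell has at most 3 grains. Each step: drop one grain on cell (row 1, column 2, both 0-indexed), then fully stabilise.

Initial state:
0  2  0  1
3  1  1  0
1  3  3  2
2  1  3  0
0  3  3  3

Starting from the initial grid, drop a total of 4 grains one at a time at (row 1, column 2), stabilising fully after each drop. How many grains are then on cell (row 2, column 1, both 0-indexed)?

1

gen 0: 0  2  0  1
3  1  1  0
1  3  3  2
2  1  3  0
0  3  3  3
gen 1: 0  2  0  1
3  1  2  0
1  3  3  2
2  1  3  0
0  3  3  3
gen 2: 0  2  0  1
3  1  3  0
1  3  3  2
2  1  3  0
0  3  3  3
gen 3: 0  2  1  1
3  3  1  1
2  1  2  3
3  0  2  2
1  1  2  0
gen 4: 0  2  1  1
3  3  2  1
2  1  2  3
3  0  2  2
1  1  2  0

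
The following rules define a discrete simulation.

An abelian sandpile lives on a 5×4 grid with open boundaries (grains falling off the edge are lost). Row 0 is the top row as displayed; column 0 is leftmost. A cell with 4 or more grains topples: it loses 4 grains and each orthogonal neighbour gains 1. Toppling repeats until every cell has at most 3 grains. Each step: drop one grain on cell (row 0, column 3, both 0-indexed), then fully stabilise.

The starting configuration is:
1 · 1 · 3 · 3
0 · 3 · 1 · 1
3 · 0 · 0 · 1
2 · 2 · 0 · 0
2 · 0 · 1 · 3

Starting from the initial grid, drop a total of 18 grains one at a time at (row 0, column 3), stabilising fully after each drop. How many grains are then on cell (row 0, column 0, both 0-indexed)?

2

k=0  1 · 1 · 3 · 3
0 · 3 · 1 · 1
3 · 0 · 0 · 1
2 · 2 · 0 · 0
2 · 0 · 1 · 3
k=1  1 · 2 · 0 · 1
0 · 3 · 2 · 2
3 · 0 · 0 · 1
2 · 2 · 0 · 0
2 · 0 · 1 · 3
k=2  1 · 2 · 0 · 2
0 · 3 · 2 · 2
3 · 0 · 0 · 1
2 · 2 · 0 · 0
2 · 0 · 1 · 3
k=3  1 · 2 · 0 · 3
0 · 3 · 2 · 2
3 · 0 · 0 · 1
2 · 2 · 0 · 0
2 · 0 · 1 · 3
k=4  1 · 2 · 1 · 0
0 · 3 · 2 · 3
3 · 0 · 0 · 1
2 · 2 · 0 · 0
2 · 0 · 1 · 3
k=5  1 · 2 · 1 · 1
0 · 3 · 2 · 3
3 · 0 · 0 · 1
2 · 2 · 0 · 0
2 · 0 · 1 · 3
k=6  1 · 2 · 1 · 2
0 · 3 · 2 · 3
3 · 0 · 0 · 1
2 · 2 · 0 · 0
2 · 0 · 1 · 3
k=7  1 · 2 · 1 · 3
0 · 3 · 2 · 3
3 · 0 · 0 · 1
2 · 2 · 0 · 0
2 · 0 · 1 · 3
k=8  1 · 2 · 2 · 1
0 · 3 · 3 · 0
3 · 0 · 0 · 2
2 · 2 · 0 · 0
2 · 0 · 1 · 3
k=9  1 · 2 · 2 · 2
0 · 3 · 3 · 0
3 · 0 · 0 · 2
2 · 2 · 0 · 0
2 · 0 · 1 · 3
k=10  1 · 2 · 2 · 3
0 · 3 · 3 · 0
3 · 0 · 0 · 2
2 · 2 · 0 · 0
2 · 0 · 1 · 3
k=11  1 · 2 · 3 · 0
0 · 3 · 3 · 1
3 · 0 · 0 · 2
2 · 2 · 0 · 0
2 · 0 · 1 · 3
k=12  1 · 2 · 3 · 1
0 · 3 · 3 · 1
3 · 0 · 0 · 2
2 · 2 · 0 · 0
2 · 0 · 1 · 3
k=13  1 · 2 · 3 · 2
0 · 3 · 3 · 1
3 · 0 · 0 · 2
2 · 2 · 0 · 0
2 · 0 · 1 · 3
k=14  1 · 2 · 3 · 3
0 · 3 · 3 · 1
3 · 0 · 0 · 2
2 · 2 · 0 · 0
2 · 0 · 1 · 3
k=15  2 · 0 · 2 · 1
1 · 1 · 1 · 3
3 · 1 · 1 · 2
2 · 2 · 0 · 0
2 · 0 · 1 · 3
k=16  2 · 0 · 2 · 2
1 · 1 · 1 · 3
3 · 1 · 1 · 2
2 · 2 · 0 · 0
2 · 0 · 1 · 3
k=17  2 · 0 · 2 · 3
1 · 1 · 1 · 3
3 · 1 · 1 · 2
2 · 2 · 0 · 0
2 · 0 · 1 · 3
k=18  2 · 0 · 3 · 1
1 · 1 · 2 · 0
3 · 1 · 1 · 3
2 · 2 · 0 · 0
2 · 0 · 1 · 3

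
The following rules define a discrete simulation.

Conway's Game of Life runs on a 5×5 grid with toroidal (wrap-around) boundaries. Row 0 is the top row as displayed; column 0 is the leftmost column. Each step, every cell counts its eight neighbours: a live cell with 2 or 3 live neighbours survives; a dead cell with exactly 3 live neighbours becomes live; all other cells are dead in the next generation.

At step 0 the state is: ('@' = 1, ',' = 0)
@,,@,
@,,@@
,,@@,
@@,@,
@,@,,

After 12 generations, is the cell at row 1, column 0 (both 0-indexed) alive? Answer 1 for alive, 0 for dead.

1

[0] @,,@,
@,,@@
,,@@,
@@,@,
@,@,,
[1] @,@@,
@@,,,
,,,,,
@,,@,
@,@@,
[2] @,,@,
@@@,@
@@,,@
,@@@,
@,,,,
[3] ,,@@,
,,@,,
,,,,,
,,@@,
@,,@,
[4] ,@@@@
,,@@,
,,@@,
,,@@@
,@,,,
[5] @@,,@
,,,,,
,@,,,
,@,,@
,@,,,
[6] @@,,,
,@,,,
@,,,,
,@@,,
,@@,@
[7] ,,,,,
,@,,,
@,@,,
,,@@,
,,,@,
[8] ,,,,,
,@,,,
,,@@,
,@@@@
,,@@,
[9] ,,@,,
,,@,,
@,,,@
,@,,@
,@,,@
[10] ,@@@,
,@,@,
@@,@@
,@,@@
,@@@,
[11] @,,,@
,,,,,
,@,,,
,,,,,
,,,,,
[12] ,,,,,
@,,,,
,,,,,
,,,,,
,,,,,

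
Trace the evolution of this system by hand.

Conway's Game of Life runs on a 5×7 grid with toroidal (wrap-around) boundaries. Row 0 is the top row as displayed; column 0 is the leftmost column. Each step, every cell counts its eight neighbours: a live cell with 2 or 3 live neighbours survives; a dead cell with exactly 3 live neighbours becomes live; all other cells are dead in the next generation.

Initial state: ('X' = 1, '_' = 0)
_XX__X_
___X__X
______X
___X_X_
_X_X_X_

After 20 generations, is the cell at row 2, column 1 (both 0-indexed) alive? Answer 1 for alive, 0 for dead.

step 0: _XX__X_
___X__X
______X
___X_X_
_X_X_X_
step 1: XX_X_XX
X_X__XX
____XXX
__X__XX
_X_X_XX
step 2: ___X___
__XX___
_X_XX__
__XX___
_X_X___
step 3: ___XX__
_______
_X__X__
_X_____
___XX__
step 4: ___XX__
___XX__
_______
__XXX__
__XXX__
step 5: _____X_
___XX__
__X____
__X_X__
_____X_
step 6: _____X_
___XX__
__X_X__
___X___
____XX_
step 7: ___X_X_
___XXX_
__X_X__
___X_X_
____XX_
step 8: ___X__X
__X__X_
__X____
___X_X_
___X_XX
step 9: __XX__X
__XX___
__XXX__
__XX_XX
__XX_XX
step 10: _X___XX
_X_____
_X___X_
_X____X
XX_____
step 11: _XX___X
_XX__XX
_XX____
_XX___X
_XX__X_
step 12: ___X__X
___X_XX
___X_XX
___X___
___X_XX
step 13: X_XX___
X_XX___
__XX_XX
__XX___
__XX_XX
step 14: X______
X______
______X
_X_____
______X
step 15: X_____X
X_____X
X______
X______
X______
step 16: _X_____
_X_____
XX_____
XX____X
XX_____
step 17: _XX____
_XX____
__X___X
__X___X
__X___X
step 18: X__X___
X__X___
X_XX___
XXXX_XX
X_XX___
step 19: X__XX_X
X__XX_X
_______
_______
_______
step 20: X__XX_X
X__XX_X
_______
_______
_______

0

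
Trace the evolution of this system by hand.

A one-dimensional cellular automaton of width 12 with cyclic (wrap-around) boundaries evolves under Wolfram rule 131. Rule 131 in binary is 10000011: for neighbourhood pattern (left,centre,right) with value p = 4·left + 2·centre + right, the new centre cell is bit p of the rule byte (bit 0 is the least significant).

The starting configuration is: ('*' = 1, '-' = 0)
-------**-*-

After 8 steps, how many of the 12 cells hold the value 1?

k=0  -------**-*-
k=1  *******-----
k=2  -*****--****
k=3  --***--*-**-
k=4  **-*--*-----
k=5  -----*--****
k=6  -****--*-**-
k=7  *-**--*-----
k=8  -----*--****

5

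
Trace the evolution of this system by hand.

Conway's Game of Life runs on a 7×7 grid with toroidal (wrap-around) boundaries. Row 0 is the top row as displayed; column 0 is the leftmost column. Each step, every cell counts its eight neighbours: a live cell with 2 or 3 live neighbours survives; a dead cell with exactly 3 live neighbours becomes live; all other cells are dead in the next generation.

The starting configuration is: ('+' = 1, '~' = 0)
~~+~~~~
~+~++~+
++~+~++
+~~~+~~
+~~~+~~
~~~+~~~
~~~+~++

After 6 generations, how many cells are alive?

step 0: ~~+~~~~
~+~++~+
++~+~++
+~~~+~~
+~~~+~~
~~~+~~~
~~~+~++
step 1: +~+~~~+
~+~++~+
~+~+~~~
~~~++~~
~~~++~~
~~~+~++
~~+++~~
step 2: +~~~~~+
~+~++++
+~~~~+~
~~~~~~~
~~+~~~~
~~~~~+~
+++~+~~
step 3: ~~~~~~~
~+~~+~~
+~~~~+~
~~~~~~~
~~~~~~~
~~++~~~
++~~~+~
step 4: ++~~~~~
~~~~~~~
~~~~~~~
~~~~~~~
~~~~~~~
~++~~~~
~++~~~~
step 5: +++~~~~
~~~~~~~
~~~~~~~
~~~~~~~
~~~~~~~
~++~~~~
~~~~~~~
step 6: ~+~~~~~
~+~~~~~
~~~~~~~
~~~~~~~
~~~~~~~
~~~~~~~
+~~~~~~

3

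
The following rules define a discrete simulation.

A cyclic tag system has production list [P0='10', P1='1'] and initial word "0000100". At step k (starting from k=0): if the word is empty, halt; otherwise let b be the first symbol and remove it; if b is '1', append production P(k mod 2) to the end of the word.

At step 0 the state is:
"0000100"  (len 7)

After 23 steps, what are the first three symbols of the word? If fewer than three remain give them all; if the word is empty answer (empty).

0) "0000100"  (len 7)
1) "000100"  (len 6)
2) "00100"  (len 5)
3) "0100"  (len 4)
4) "100"  (len 3)
5) "0010"  (len 4)
6) "010"  (len 3)
7) "10"  (len 2)
8) "01"  (len 2)
9) "1"  (len 1)
10) "1"  (len 1)
11) "10"  (len 2)
12) "01"  (len 2)
13) "1"  (len 1)
14) "1"  (len 1)
15) "10"  (len 2)
16) "01"  (len 2)
17) "1"  (len 1)
18) "1"  (len 1)
19) "10"  (len 2)
20) "01"  (len 2)
21) "1"  (len 1)
22) "1"  (len 1)
23) "10"  (len 2)

10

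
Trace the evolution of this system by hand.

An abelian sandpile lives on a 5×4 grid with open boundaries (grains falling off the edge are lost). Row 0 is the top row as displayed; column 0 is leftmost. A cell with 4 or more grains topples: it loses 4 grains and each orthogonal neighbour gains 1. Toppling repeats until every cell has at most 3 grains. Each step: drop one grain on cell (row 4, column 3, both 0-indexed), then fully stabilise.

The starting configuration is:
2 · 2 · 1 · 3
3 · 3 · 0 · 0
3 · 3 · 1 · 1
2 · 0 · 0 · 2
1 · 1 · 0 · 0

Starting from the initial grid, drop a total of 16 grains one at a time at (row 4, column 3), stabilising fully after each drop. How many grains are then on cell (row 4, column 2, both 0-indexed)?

0

step 0: 2 · 2 · 1 · 3
3 · 3 · 0 · 0
3 · 3 · 1 · 1
2 · 0 · 0 · 2
1 · 1 · 0 · 0
step 1: 2 · 2 · 1 · 3
3 · 3 · 0 · 0
3 · 3 · 1 · 1
2 · 0 · 0 · 2
1 · 1 · 0 · 1
step 2: 2 · 2 · 1 · 3
3 · 3 · 0 · 0
3 · 3 · 1 · 1
2 · 0 · 0 · 2
1 · 1 · 0 · 2
step 3: 2 · 2 · 1 · 3
3 · 3 · 0 · 0
3 · 3 · 1 · 1
2 · 0 · 0 · 2
1 · 1 · 0 · 3
step 4: 2 · 2 · 1 · 3
3 · 3 · 0 · 0
3 · 3 · 1 · 1
2 · 0 · 0 · 3
1 · 1 · 1 · 0
step 5: 2 · 2 · 1 · 3
3 · 3 · 0 · 0
3 · 3 · 1 · 1
2 · 0 · 0 · 3
1 · 1 · 1 · 1
step 6: 2 · 2 · 1 · 3
3 · 3 · 0 · 0
3 · 3 · 1 · 1
2 · 0 · 0 · 3
1 · 1 · 1 · 2
step 7: 2 · 2 · 1 · 3
3 · 3 · 0 · 0
3 · 3 · 1 · 1
2 · 0 · 0 · 3
1 · 1 · 1 · 3
step 8: 2 · 2 · 1 · 3
3 · 3 · 0 · 0
3 · 3 · 1 · 2
2 · 0 · 1 · 0
1 · 1 · 2 · 1
step 9: 2 · 2 · 1 · 3
3 · 3 · 0 · 0
3 · 3 · 1 · 2
2 · 0 · 1 · 0
1 · 1 · 2 · 2
step 10: 2 · 2 · 1 · 3
3 · 3 · 0 · 0
3 · 3 · 1 · 2
2 · 0 · 1 · 0
1 · 1 · 2 · 3
step 11: 2 · 2 · 1 · 3
3 · 3 · 0 · 0
3 · 3 · 1 · 2
2 · 0 · 1 · 1
1 · 1 · 3 · 0
step 12: 2 · 2 · 1 · 3
3 · 3 · 0 · 0
3 · 3 · 1 · 2
2 · 0 · 1 · 1
1 · 1 · 3 · 1
step 13: 2 · 2 · 1 · 3
3 · 3 · 0 · 0
3 · 3 · 1 · 2
2 · 0 · 1 · 1
1 · 1 · 3 · 2
step 14: 2 · 2 · 1 · 3
3 · 3 · 0 · 0
3 · 3 · 1 · 2
2 · 0 · 1 · 1
1 · 1 · 3 · 3
step 15: 2 · 2 · 1 · 3
3 · 3 · 0 · 0
3 · 3 · 1 · 2
2 · 0 · 2 · 2
1 · 2 · 0 · 1
step 16: 2 · 2 · 1 · 3
3 · 3 · 0 · 0
3 · 3 · 1 · 2
2 · 0 · 2 · 2
1 · 2 · 0 · 2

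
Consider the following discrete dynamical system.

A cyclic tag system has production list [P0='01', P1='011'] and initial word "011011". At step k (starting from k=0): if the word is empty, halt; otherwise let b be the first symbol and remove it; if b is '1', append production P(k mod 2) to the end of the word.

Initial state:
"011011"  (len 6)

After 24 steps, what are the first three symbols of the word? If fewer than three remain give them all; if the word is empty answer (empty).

t=0: "011011"  (len 6)
t=1: "11011"  (len 5)
t=2: "1011011"  (len 7)
t=3: "01101101"  (len 8)
t=4: "1101101"  (len 7)
t=5: "10110101"  (len 8)
t=6: "0110101011"  (len 10)
t=7: "110101011"  (len 9)
t=8: "10101011011"  (len 11)
t=9: "010101101101"  (len 12)
t=10: "10101101101"  (len 11)
t=11: "010110110101"  (len 12)
t=12: "10110110101"  (len 11)
t=13: "011011010101"  (len 12)
t=14: "11011010101"  (len 11)
t=15: "101101010101"  (len 12)
t=16: "01101010101011"  (len 14)
t=17: "1101010101011"  (len 13)
t=18: "101010101011011"  (len 15)
t=19: "0101010101101101"  (len 16)
t=20: "101010101101101"  (len 15)
t=21: "0101010110110101"  (len 16)
t=22: "101010110110101"  (len 15)
t=23: "0101011011010101"  (len 16)
t=24: "101011011010101"  (len 15)

101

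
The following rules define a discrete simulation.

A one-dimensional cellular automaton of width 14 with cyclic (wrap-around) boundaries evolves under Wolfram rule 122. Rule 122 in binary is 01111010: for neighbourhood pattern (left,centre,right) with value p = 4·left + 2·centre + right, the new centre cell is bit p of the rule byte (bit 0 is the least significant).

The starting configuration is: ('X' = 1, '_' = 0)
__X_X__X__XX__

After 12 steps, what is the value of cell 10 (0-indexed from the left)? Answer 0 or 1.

0

k=0  __X_X__X__XX__
k=1  _X_X_XX_XXXXX_
k=2  X_X_XXXXX___XX
k=3  XX_XX___XX_XX_
k=4  XXXXXX_XXXXXXX
k=5  _____XXX______
k=6  ____XX_XX_____
k=7  ___XXXXXXX____
k=8  __XX_____XX___
k=9  _XXXX___XXXX__
k=10  XX__XX_XX__XX_
k=11  XXXXXXXXXXXXXX
k=12  ______________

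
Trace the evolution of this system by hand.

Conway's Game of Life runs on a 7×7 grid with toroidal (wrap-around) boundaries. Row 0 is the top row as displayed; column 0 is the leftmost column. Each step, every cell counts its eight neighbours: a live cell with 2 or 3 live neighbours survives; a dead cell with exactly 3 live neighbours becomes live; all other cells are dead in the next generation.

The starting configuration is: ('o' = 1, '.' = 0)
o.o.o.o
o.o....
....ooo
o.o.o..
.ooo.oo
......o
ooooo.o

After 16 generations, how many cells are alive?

0) o.o.o.o
o.o....
....ooo
o.o.o..
.ooo.oo
......o
ooooo.o
1) ....o..
o...o..
o...ooo
o.o....
.oooooo
.......
..o.o..
2) ....oo.
o..oo..
o..ooo.
..o....
ooooooo
.o.....
...o...
3) .....o.
.......
.oo..oo
.......
o..oooo
.o...oo
....o..
4) .......
.....oo
.......
.ooo...
o...o..
...o...
....o.o
5) ......o
.......
..o....
.ooo...
.o..o..
...ooo.
.......
6) .......
.......
.ooo...
.o.o...
.o...o.
...ooo.
....oo.
7) .......
..o....
.o.o...
oo.oo..
...o.o.
...o..o
...o.o.
8) .......
..o....
oo.oo..
oo.o...
o..o.oo
..oo.oo
....o..
9) .......
.ooo...
o..oo..
...o.o.
...o.o.
o.oo...
...ooo.
10) .......
.oooo..
.o.....
..oo.oo
...o..o
..o..oo
..ooo..
11) .o.....
.ooo...
oo...o.
o.ooooo
o..o...
..o..oo
..oooo.
12) .o.....
.......
.....o.
..oo.o.
o......
.oo..oo
.oooooo
13) oo.ooo.
.......
....o..
....o.o
o..ooo.
.......
...oo.o
14) o.oo.oo
...o.o.
.....o.
......o
...oooo
......o
o.oo..o
15) o....o.
..oo.o.
....ooo
......o
o...o.o
..o....
..ooo..
16) .o...oo
...o...
...oo.o
....o..
o....oo
.oo.oo.
.oooo..

19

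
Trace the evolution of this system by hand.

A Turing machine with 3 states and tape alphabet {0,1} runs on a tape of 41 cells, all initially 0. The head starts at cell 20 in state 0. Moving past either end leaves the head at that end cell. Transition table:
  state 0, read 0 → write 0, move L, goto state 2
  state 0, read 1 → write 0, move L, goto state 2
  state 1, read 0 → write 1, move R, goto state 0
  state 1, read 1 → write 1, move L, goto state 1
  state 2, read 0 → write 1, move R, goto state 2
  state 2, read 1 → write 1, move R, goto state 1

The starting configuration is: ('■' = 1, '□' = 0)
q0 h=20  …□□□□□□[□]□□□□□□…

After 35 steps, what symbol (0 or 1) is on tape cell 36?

1

gen 0: q0 h=20  …□□□□□□[□]□□□□□□…
gen 1: q2 h=19  …□□□□□□[□]□□□□□□…
gen 2: q2 h=20  …□□□□□■[□]□□□□□□…
gen 3: q2 h=21  …□□□□■■[□]□□□□□□…
gen 4: q2 h=22  …□□□■■■[□]□□□□□□…
gen 5: q2 h=23  …□□■■■■[□]□□□□□□…
gen 6: q2 h=24  …□■■■■■[□]□□□□□□…
gen 7: q2 h=25  …■■■■■■[□]□□□□□□…
gen 8: q2 h=26  …■■■■■■[□]□□□□□□…
gen 9: q2 h=27  …■■■■■■[□]□□□□□□…
gen 10: q2 h=28  …■■■■■■[□]□□□□□□…
gen 11: q2 h=29  …■■■■■■[□]□□□□□□…
gen 12: q2 h=30  …■■■■■■[□]□□□□□□…
gen 13: q2 h=31  …■■■■■■[□]□□□□□□…
gen 14: q2 h=32  …■■■■■■[□]□□□□□□…
gen 15: q2 h=33  …■■■■■■[□]□□□□□□…
gen 16: q2 h=34  …■■■■■■[□]□□□□□□|
gen 17: q2 h=35  …■■■■■■[□]□□□□□|
gen 18: q2 h=36  …■■■■■■[□]□□□□|
gen 19: q2 h=37  …■■■■■■[□]□□□|
gen 20: q2 h=38  …■■■■■■[□]□□|
gen 21: q2 h=39  …■■■■■■[□]□|
gen 22: q2 h=40  …■■■■■■[□]|
gen 23: q2 h=40  …■■■■■■[■]|
gen 24: q1 h=40  …■■■■■■[■]|
gen 25: q1 h=39  …■■■■■■[■]■|
gen 26: q1 h=38  …■■■■■■[■]■■|
gen 27: q1 h=37  …■■■■■■[■]■■■|
gen 28: q1 h=36  …■■■■■■[■]■■■■|
gen 29: q1 h=35  …■■■■■■[■]■■■■■|
gen 30: q1 h=34  …■■■■■■[■]■■■■■■|
gen 31: q1 h=33  …■■■■■■[■]■■■■■■…
gen 32: q1 h=32  …■■■■■■[■]■■■■■■…
gen 33: q1 h=31  …■■■■■■[■]■■■■■■…
gen 34: q1 h=30  …■■■■■■[■]■■■■■■…
gen 35: q1 h=29  …■■■■■■[■]■■■■■■…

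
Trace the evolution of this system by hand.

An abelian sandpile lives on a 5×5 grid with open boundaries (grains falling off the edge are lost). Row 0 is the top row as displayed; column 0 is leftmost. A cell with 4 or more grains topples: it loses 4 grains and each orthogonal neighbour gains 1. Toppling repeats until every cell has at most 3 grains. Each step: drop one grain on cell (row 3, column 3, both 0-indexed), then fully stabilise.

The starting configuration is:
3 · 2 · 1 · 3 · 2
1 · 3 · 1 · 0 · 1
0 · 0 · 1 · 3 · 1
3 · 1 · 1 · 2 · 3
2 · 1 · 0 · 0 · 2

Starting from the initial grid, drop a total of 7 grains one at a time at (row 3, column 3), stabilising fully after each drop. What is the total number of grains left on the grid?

43

[0] 3 · 2 · 1 · 3 · 2
1 · 3 · 1 · 0 · 1
0 · 0 · 1 · 3 · 1
3 · 1 · 1 · 2 · 3
2 · 1 · 0 · 0 · 2
[1] 3 · 2 · 1 · 3 · 2
1 · 3 · 1 · 0 · 1
0 · 0 · 1 · 3 · 1
3 · 1 · 1 · 3 · 3
2 · 1 · 0 · 0 · 2
[2] 3 · 2 · 1 · 3 · 2
1 · 3 · 1 · 1 · 1
0 · 0 · 2 · 0 · 3
3 · 1 · 2 · 2 · 0
2 · 1 · 0 · 1 · 3
[3] 3 · 2 · 1 · 3 · 2
1 · 3 · 1 · 1 · 1
0 · 0 · 2 · 0 · 3
3 · 1 · 2 · 3 · 0
2 · 1 · 0 · 1 · 3
[4] 3 · 2 · 1 · 3 · 2
1 · 3 · 1 · 1 · 1
0 · 0 · 2 · 1 · 3
3 · 1 · 3 · 0 · 1
2 · 1 · 0 · 2 · 3
[5] 3 · 2 · 1 · 3 · 2
1 · 3 · 1 · 1 · 1
0 · 0 · 2 · 1 · 3
3 · 1 · 3 · 1 · 1
2 · 1 · 0 · 2 · 3
[6] 3 · 2 · 1 · 3 · 2
1 · 3 · 1 · 1 · 1
0 · 0 · 2 · 1 · 3
3 · 1 · 3 · 2 · 1
2 · 1 · 0 · 2 · 3
[7] 3 · 2 · 1 · 3 · 2
1 · 3 · 1 · 1 · 1
0 · 0 · 2 · 1 · 3
3 · 1 · 3 · 3 · 1
2 · 1 · 0 · 2 · 3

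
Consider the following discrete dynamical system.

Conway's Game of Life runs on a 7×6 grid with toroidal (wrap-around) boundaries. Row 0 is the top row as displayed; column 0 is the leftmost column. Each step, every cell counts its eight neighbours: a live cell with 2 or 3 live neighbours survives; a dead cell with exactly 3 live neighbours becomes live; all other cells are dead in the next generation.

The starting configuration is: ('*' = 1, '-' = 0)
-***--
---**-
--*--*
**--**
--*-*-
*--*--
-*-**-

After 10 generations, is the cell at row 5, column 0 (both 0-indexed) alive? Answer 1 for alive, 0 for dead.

0

[0] -***--
---**-
--*--*
**--**
--*-*-
*--*--
-*-**-
[1] -*----
-*--*-
-**---
***-*-
--*-*-
-*---*
**--*-
[2] -**--*
**----
-----*
*----*
--*-*-
-*****
-**--*
[3] -----*
-**--*
-*---*
*---**
--*---
-----*
-----*
[4] ----**
-**-**
-**---
**--**
*---*-
------
*---**
[5] -*----
-**-**
------
--***-
**--*-
*---*-
*---*-
[6] -****-
***---
-*---*
-*****
***-*-
*--**-
**----
[7] ---*-*
----**
-----*
------
------
---**-
*-----
[8] *----*
*----*
----**
------
------
------
---*-*
[9] ------
------
*---**
------
------
------
*---**
[10] -----*
-----*
-----*
-----*
------
-----*
-----*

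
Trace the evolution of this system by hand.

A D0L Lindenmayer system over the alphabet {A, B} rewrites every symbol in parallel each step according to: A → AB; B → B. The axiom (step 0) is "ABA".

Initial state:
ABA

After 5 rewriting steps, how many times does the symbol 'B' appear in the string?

[0] ABA
[1] ABBAB
[2] ABBBABB
[3] ABBBBABBB
[4] ABBBBBABBBB
[5] ABBBBBBABBBBB

11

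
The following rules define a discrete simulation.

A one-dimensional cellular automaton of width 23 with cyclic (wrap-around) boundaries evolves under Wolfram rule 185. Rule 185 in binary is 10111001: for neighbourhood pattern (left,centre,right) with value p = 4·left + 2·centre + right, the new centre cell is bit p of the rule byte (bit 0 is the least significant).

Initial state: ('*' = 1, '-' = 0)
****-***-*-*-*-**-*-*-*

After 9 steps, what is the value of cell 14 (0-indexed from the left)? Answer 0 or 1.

k=0  ****-***-*-*-*-**-*-*-*
k=1  ***-***-*-*-*-**-*-*-**
k=2  **-***-*-*-*-**-*-*-***
k=3  *-***-*-*-*-**-*-*-****
k=4  -***-*-*-*-**-*-*-*****
k=5  ***-*-*-*-**-*-*-*****-
k=6  **-*-*-*-**-*-*-*****-*
k=7  *-*-*-*-**-*-*-*****-**
k=8  -*-*-*-**-*-*-*****-***
k=9  *-*-*-**-*-*-*****-***-

1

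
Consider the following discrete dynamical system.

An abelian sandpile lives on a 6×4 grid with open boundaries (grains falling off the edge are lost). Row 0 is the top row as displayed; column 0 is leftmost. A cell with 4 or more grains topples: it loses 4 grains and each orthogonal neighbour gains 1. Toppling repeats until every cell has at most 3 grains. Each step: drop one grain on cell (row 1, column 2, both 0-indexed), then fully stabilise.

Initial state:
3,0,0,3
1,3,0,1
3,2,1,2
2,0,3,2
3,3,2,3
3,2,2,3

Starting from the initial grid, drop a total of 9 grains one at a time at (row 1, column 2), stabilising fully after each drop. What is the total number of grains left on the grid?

56

step 0: 3,0,0,3
1,3,0,1
3,2,1,2
2,0,3,2
3,3,2,3
3,2,2,3
step 1: 3,0,0,3
1,3,1,1
3,2,1,2
2,0,3,2
3,3,2,3
3,2,2,3
step 2: 3,0,0,3
1,3,2,1
3,2,1,2
2,0,3,2
3,3,2,3
3,2,2,3
step 3: 3,0,0,3
1,3,3,1
3,2,1,2
2,0,3,2
3,3,2,3
3,2,2,3
step 4: 3,1,1,3
2,0,1,2
3,3,2,2
2,0,3,2
3,3,2,3
3,2,2,3
step 5: 3,1,1,3
2,0,2,2
3,3,2,2
2,0,3,2
3,3,2,3
3,2,2,3
step 6: 3,1,1,3
2,0,3,2
3,3,2,2
2,0,3,2
3,3,2,3
3,2,2,3
step 7: 3,1,2,3
2,1,0,3
3,3,3,2
2,0,3,2
3,3,2,3
3,2,2,3
step 8: 3,1,2,3
2,1,1,3
3,3,3,2
2,0,3,2
3,3,2,3
3,2,2,3
step 9: 3,1,2,3
2,1,2,3
3,3,3,2
2,0,3,2
3,3,2,3
3,2,2,3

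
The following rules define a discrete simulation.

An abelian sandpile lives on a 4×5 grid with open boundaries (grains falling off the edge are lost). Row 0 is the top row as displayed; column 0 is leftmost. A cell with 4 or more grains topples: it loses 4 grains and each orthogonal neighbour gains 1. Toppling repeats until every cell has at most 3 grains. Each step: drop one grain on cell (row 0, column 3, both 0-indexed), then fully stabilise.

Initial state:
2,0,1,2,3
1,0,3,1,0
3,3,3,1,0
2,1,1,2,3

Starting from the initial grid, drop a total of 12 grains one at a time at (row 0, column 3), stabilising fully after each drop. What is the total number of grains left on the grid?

t=0: 2,0,1,2,3
1,0,3,1,0
3,3,3,1,0
2,1,1,2,3
t=1: 2,0,1,3,3
1,0,3,1,0
3,3,3,1,0
2,1,1,2,3
t=2: 2,0,2,1,0
1,0,3,2,1
3,3,3,1,0
2,1,1,2,3
t=3: 2,0,2,2,0
1,0,3,2,1
3,3,3,1,0
2,1,1,2,3
t=4: 2,0,2,3,0
1,0,3,2,1
3,3,3,1,0
2,1,1,2,3
t=5: 2,0,3,0,1
1,0,3,3,1
3,3,3,1,0
2,1,1,2,3
t=6: 2,0,3,1,1
1,0,3,3,1
3,3,3,1,0
2,1,1,2,3
t=7: 2,0,3,2,1
1,0,3,3,1
3,3,3,1,0
2,1,1,2,3
t=8: 2,0,3,3,1
1,0,3,3,1
3,3,3,1,0
2,1,1,2,3
t=9: 2,1,1,2,2
2,2,2,1,2
0,1,1,3,0
3,2,2,2,3
t=10: 2,1,1,3,2
2,2,2,1,2
0,1,1,3,0
3,2,2,2,3
t=11: 2,1,2,0,3
2,2,2,2,2
0,1,1,3,0
3,2,2,2,3
t=12: 2,1,2,1,3
2,2,2,2,2
0,1,1,3,0
3,2,2,2,3

36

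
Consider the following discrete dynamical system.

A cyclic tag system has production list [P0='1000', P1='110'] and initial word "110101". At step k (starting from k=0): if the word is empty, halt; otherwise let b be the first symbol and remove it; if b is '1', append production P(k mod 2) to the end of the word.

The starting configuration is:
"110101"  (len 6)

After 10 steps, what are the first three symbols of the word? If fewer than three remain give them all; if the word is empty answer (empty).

110

k=0  "110101"  (len 6)
k=1  "101011000"  (len 9)
k=2  "01011000110"  (len 11)
k=3  "1011000110"  (len 10)
k=4  "011000110110"  (len 12)
k=5  "11000110110"  (len 11)
k=6  "1000110110110"  (len 13)
k=7  "0001101101101000"  (len 16)
k=8  "001101101101000"  (len 15)
k=9  "01101101101000"  (len 14)
k=10  "1101101101000"  (len 13)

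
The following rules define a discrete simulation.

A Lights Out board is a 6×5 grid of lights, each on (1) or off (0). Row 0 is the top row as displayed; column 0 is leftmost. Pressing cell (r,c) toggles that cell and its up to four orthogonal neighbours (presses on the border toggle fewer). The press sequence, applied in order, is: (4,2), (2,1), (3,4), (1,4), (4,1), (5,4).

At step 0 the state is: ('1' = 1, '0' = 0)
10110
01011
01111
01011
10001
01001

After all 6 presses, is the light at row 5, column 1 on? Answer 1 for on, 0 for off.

gen 0: 10110
01011
01111
01011
10001
01001
gen 1: 10110
01011
01111
01111
11111
01101
gen 2: 10110
00011
10011
00111
11111
01101
gen 3: 10110
00011
10010
00100
11110
01101
gen 4: 10111
00000
10011
00100
11110
01101
gen 5: 10111
00000
10011
01100
00010
00101
gen 6: 10111
00000
10011
01100
00011
00110

0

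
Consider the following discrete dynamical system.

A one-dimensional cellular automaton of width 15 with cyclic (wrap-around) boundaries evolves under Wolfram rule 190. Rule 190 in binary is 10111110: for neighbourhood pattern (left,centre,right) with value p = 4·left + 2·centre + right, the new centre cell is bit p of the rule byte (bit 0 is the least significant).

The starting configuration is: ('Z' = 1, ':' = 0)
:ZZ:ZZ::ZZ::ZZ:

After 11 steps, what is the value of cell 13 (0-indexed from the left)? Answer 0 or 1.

1

[0] :ZZ:ZZ::ZZ::ZZ:
[1] ZZ:ZZ:ZZZ:ZZZ:Z
[2] Z:ZZ:ZZZ:ZZZ:ZZ
[3] :ZZ:ZZZ:ZZZ:ZZZ
[4] ZZ:ZZZ:ZZZ:ZZZ:
[5] Z:ZZZ:ZZZ:ZZZ:Z
[6] :ZZZ:ZZZ:ZZZ:ZZ
[7] ZZZ:ZZZ:ZZZ:ZZ:
[8] ZZ:ZZZ:ZZZ:ZZ:Z
[9] Z:ZZZ:ZZZ:ZZ:ZZ
[10] :ZZZ:ZZZ:ZZ:ZZZ
[11] ZZZ:ZZZ:ZZ:ZZZ:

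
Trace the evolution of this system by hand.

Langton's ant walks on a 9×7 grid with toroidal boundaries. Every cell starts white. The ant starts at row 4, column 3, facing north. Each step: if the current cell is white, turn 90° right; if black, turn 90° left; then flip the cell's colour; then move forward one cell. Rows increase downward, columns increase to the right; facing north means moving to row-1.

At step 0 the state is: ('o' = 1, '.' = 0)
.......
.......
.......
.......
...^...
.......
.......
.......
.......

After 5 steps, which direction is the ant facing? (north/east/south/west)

k=0  .......
.......
.......
.......
...^...
.......
.......
.......
.......
k=1  .......
.......
.......
.......
...o>..
.......
.......
.......
.......
k=2  .......
.......
.......
.......
...oo..
....v..
.......
.......
.......
k=3  .......
.......
.......
.......
...oo..
...<o..
.......
.......
.......
k=4  .......
.......
.......
.......
...^o..
...oo..
.......
.......
.......
k=5  .......
.......
.......
.......
..<.o..
...oo..
.......
.......
.......

west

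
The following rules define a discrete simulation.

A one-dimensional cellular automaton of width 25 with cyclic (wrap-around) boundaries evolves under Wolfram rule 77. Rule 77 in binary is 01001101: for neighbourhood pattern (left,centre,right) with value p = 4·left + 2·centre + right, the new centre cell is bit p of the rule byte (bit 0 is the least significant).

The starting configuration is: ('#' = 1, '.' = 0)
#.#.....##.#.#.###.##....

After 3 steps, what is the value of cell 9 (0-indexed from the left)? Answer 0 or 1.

1

0) #.#.....##.#.#.###.##....
1) #.#.###.##.#.#.#.#.##.##.
2) #.#.#.#.##.#.#.#.#.##.##.
3) #.#.#.#.##.#.#.#.#.##.##.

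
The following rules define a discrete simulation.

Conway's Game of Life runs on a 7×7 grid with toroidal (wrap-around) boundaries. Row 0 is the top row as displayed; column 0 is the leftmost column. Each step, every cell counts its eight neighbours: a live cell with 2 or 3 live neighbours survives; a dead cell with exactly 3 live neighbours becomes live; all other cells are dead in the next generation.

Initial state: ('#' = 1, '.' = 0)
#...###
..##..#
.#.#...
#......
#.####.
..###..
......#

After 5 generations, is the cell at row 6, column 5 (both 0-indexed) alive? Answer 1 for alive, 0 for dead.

0

[0] #...###
..##..#
.#.#...
#......
#.####.
..###..
......#
[1] #..##..
.###..#
##.#...
#.....#
..#..##
.##...#
#.....#
[2] ...###.
......#
...#...
..#..#.
..#..#.
.##....
..##.##
[3] ..##...
...#.#.
.......
..###..
..##...
.#..###
.#...##
[4] ..##.##
..###..
..#....
..#.#..
.#.....
.#.##.#
.#.#..#
[5] ##...##
.#..##.
.##.#..
.###...
##..##.
.#.###.
.#....#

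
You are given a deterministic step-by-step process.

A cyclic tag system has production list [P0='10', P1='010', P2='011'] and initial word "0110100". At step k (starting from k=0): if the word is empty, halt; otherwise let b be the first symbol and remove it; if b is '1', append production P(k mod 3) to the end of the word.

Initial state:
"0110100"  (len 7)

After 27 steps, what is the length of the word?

19

step 0: "0110100"  (len 7)
step 1: "110100"  (len 6)
step 2: "10100010"  (len 8)
step 3: "0100010011"  (len 10)
step 4: "100010011"  (len 9)
step 5: "00010011010"  (len 11)
step 6: "0010011010"  (len 10)
step 7: "010011010"  (len 9)
step 8: "10011010"  (len 8)
step 9: "0011010011"  (len 10)
step 10: "011010011"  (len 9)
step 11: "11010011"  (len 8)
step 12: "1010011011"  (len 10)
step 13: "01001101110"  (len 11)
step 14: "1001101110"  (len 10)
step 15: "001101110011"  (len 12)
step 16: "01101110011"  (len 11)
step 17: "1101110011"  (len 10)
step 18: "101110011011"  (len 12)
step 19: "0111001101110"  (len 13)
step 20: "111001101110"  (len 12)
step 21: "11001101110011"  (len 14)
step 22: "100110111001110"  (len 15)
step 23: "00110111001110010"  (len 17)
step 24: "0110111001110010"  (len 16)
step 25: "110111001110010"  (len 15)
step 26: "10111001110010010"  (len 17)
step 27: "0111001110010010011"  (len 19)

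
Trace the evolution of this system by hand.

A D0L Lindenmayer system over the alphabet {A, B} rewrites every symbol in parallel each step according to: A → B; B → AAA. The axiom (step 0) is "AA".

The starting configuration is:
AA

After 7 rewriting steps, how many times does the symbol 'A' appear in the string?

0

0) AA
1) BB
2) AAAAAA
3) BBBBBB
4) AAAAAAAAAAAAAAAAAA
5) BBBBBBBBBBBBBBBBBB
6) AAAAAAAAAAAAAAAAAAAAAAAAAAAAAAAAAAAAAAAAAAAAAAAAAAAAAA
7) BBBBBBBBBBBBBBBBBBBBBBBBBBBBBBBBBBBBBBBBBBBBBBBBBBBBBB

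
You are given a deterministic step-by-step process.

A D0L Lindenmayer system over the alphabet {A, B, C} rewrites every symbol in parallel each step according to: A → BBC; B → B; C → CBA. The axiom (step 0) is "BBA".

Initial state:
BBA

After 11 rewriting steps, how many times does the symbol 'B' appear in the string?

323

step 0: BBA
step 1: BBBBC
step 2: BBBBCBA
step 3: BBBBCBABBBC
step 4: BBBBCBABBBCBBBCBA
step 5: BBBBCBABBBCBBBCBABBBCBABBBC
step 6: BBBBCBABBBCBBBCBABBBCBABBBCBBBCBABBBCBBBCBA
step 7: BBBBCBABBBCBBBCBABBBCBABBBCBBBCBABBBCBBBCBABBBCBABBBCBBBCBABBBCBABBBC
step 8: BBBBCBABBBCBBBCBABBBCBABBBCBBBCBABBBCBBBCBABBBCBABBBCBBBCBABBBCBABBBCBBBCBABBBCBBBCBABBBCBABBBCBBBCBABBBCBBBCBA
step 9: BBBBCBABBBCBBBCBABBBCBABBBCBBBCBABBBCBBBCBABBBCBABBBCBBBCB…BBBCBABBBCBABBBCBBBCBABBBCBBBCBABBBCBABBBCBBBCBABBBCBABBBC  (len 179)
step 10: BBBBCBABBBCBBBCBABBBCBABBBCBBBCBABBBCBBBCBABBBCBABBBCBBBCB…BBBCBABBBCBABBBCBBBCBABBBCBBBCBABBBCBABBBCBBBCBABBBCBBBCBA  (len 289)
step 11: BBBBCBABBBCBBBCBABBBCBABBBCBBBCBABBBCBBBCBABBBCBABBBCBBBCB…BBBCBABBBCBABBBCBBBCBABBBCBBBCBABBBCBABBBCBBBCBABBBCBABBBC  (len 467)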